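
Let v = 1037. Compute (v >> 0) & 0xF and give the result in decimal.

v = 10000001101
Shift right by 0: 10000001101
Mask low 4 bits: 1101 = 13

13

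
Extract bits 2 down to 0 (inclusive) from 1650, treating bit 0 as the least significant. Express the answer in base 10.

2

v = 011001110010
Shift right by 0: 011001110010
Mask low 3 bits: 010 = 2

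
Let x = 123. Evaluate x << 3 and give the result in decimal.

123 = 0001111011
shift left by 3 → 1111011000 = 984
(equivalently, 123 × 2^3 = 123 × 8)

984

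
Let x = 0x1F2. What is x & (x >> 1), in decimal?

x = 111110010 = 498
x>>1 = 011111001
AND  = 011110000 = 240
(x & (x >> 1) has a 1 wherever x has two consecutive 1 bits.)

240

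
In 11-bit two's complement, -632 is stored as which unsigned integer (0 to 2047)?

632 in 11 bits: 01001111000
Invert: 10110000111
Add 1:  10110001000 = 1416
(Check: 2^11 - 632 = 2048 - 632 = 1416.)

1416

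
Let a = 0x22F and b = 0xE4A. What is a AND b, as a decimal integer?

522

0x22F = 001000101111
0xE4A = 111001001010
AND → 001000001010 = 522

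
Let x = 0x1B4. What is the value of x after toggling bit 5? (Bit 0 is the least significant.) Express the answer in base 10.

x = 00110110100
bit 5 is currently 1; toggle it via x ^ (1 << 5) = x ^ 32
→ 00110010100 = 404

404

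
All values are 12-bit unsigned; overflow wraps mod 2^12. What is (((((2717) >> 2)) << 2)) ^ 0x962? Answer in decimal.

1022

2717 = 101010011101
→ >> 2 → 001010100111 = 679
→ << 2 (mod 2^12) → 101010011100 = 2716
0x962 = 100101100010
→ ^ → 001111111110 = 1022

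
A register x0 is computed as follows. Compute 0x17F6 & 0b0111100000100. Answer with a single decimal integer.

1796

0x17F6 = 1011111110110
b = 0111100000100
AND → 0011100000100 = 1796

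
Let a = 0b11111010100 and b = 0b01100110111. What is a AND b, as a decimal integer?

a = 11111010100
b = 01100110111
AND → 01100010100 = 788

788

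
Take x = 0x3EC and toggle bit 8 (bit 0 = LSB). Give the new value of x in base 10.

x = 1111101100
bit 8 is currently 1; toggle it via x ^ (1 << 8) = x ^ 256
→ 1011101100 = 748

748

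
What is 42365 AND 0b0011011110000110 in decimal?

42365 = 1010010101111101
b = 0011011110000110
AND → 0010010100000100 = 9476

9476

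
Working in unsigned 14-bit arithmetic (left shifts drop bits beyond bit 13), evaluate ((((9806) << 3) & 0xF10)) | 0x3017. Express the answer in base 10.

9806 = 10011001001110
→ << 3 (mod 2^14) → 11001001110000 = 12912
0xF10 = 00111100010000
→ & → 00001000010000 = 528
0x3017 = 11000000010111
→ | → 11001000010111 = 12823

12823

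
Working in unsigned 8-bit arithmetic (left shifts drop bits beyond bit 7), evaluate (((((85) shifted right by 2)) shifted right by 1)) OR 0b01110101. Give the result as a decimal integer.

127

85 = 01010101
→ shifted right by 2 → 00010101 = 21
→ shifted right by 1 → 00001010 = 10
0b01110101 = 01110101
→ OR → 01111111 = 127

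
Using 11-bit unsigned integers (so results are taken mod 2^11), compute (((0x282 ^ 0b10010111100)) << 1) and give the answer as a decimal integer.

1148

0x282 = 01010000010
0b10010111100 = 10010111100
→ ^ → 11000111110 = 1598
→ << 1 (mod 2^11) → 10001111100 = 1148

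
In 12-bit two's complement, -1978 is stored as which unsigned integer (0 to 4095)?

2118

1978 in 12 bits: 011110111010
Invert: 100001000101
Add 1:  100001000110 = 2118
(Check: 2^12 - 1978 = 4096 - 1978 = 2118.)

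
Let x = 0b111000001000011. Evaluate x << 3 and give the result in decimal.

229912

x = 000111000001000011
shift left by 3 → 111000001000011000 = 229912
(equivalently, 28739 × 2^3 = 28739 × 8)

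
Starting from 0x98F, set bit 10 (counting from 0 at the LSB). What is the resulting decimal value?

3471

x = 100110001111
bit 10 is currently 0; set it via x | (1 << 10) = x | 1024
→ 110110001111 = 3471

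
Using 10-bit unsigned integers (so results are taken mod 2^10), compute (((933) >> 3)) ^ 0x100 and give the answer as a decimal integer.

933 = 1110100101
→ >> 3 → 0001110100 = 116
0x100 = 0100000000
→ ^ → 0101110100 = 372

372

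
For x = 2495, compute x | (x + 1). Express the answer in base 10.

2559

x = 100110111111 = 2495
x + 1 = 100111000000
OR    = 100111111111 = 2559
(x | (x + 1) sets the lowest cleared bit.)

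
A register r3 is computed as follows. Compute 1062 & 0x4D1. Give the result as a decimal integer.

1062 = 10000100110
0x4D1 = 10011010001
AND → 10000000000 = 1024

1024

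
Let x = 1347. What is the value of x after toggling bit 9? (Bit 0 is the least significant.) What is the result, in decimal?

1859

x = 10101000011
bit 9 is currently 0; toggle it via x ^ (1 << 9) = x ^ 512
→ 11101000011 = 1859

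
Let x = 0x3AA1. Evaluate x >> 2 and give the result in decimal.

3752

0x3AA1 = 11101010100001
shift right by 2 → 00111010101000 = 3752
(equivalently, floor(15009 / 4))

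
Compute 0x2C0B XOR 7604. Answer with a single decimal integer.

12735

0x2C0B = 10110000001011
7604 = 01110110110100
XOR → 11000110111111 = 12735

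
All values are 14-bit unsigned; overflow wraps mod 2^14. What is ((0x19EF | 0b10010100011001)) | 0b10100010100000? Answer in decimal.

15871

0x19EF = 01100111101111
0b10010100011001 = 10010100011001
→ | → 11110111111111 = 15871
0b10100010100000 = 10100010100000
→ | → 11110111111111 = 15871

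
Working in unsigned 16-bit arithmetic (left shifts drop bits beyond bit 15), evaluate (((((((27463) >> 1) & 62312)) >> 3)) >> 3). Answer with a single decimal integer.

27463 = 0110101101000111
→ >> 1 → 0011010110100011 = 13731
62312 = 1111001101101000
→ & → 0011000100100000 = 12576
→ >> 3 → 0000011000100100 = 1572
→ >> 3 → 0000000011000100 = 196

196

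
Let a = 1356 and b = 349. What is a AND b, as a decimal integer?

1356 = 10101001100
349 = 00101011101
AND → 00101001100 = 332

332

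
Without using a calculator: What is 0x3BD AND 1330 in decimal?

0x3BD = 01110111101
1330 = 10100110010
AND → 00100110000 = 304

304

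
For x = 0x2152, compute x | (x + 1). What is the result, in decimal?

8531

x = 10000101010010 = 8530
x + 1 = 10000101010011
OR    = 10000101010011 = 8531
(x | (x + 1) sets the lowest cleared bit.)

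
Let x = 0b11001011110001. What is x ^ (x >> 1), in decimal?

x = 11001011110001 = 13041
x>>1 = 01100101111000
XOR  = 10101110001001 = 11145
(x ^ (x >> 1) gives the standard binary-reflected Gray code of x.)

11145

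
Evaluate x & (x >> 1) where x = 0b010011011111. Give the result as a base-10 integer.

79

x = 10011011111 = 1247
x>>1 = 01001101111
AND  = 00001001111 = 79
(x & (x >> 1) has a 1 wherever x has two consecutive 1 bits.)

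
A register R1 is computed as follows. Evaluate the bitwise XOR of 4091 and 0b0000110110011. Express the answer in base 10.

3656

4091 = 111111111011
b = 000110110011
XOR → 111001001000 = 3656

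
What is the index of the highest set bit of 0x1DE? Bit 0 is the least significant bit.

0x1DE = 111011110
The topmost 1 is at position 8 (since 2^8 = 256 ≤ 478 < 512).

8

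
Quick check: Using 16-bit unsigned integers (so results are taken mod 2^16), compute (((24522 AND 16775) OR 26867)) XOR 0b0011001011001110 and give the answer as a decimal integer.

24522 = 0101111111001010
16775 = 0100000110000111
→ AND → 0100000110000010 = 16770
26867 = 0110100011110011
→ OR → 0110100111110011 = 27123
0b0011001011001110 = 0011001011001110
→ XOR → 0101101100111101 = 23357

23357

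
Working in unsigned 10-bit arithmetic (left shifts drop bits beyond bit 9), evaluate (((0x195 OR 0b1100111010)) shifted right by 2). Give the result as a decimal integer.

239

0x195 = 0110010101
0b1100111010 = 1100111010
→ OR → 1110111111 = 959
→ shifted right by 2 → 0011101111 = 239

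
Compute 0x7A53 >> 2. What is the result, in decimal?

7828

0x7A53 = 111101001010011
shift right by 2 → 001111010010100 = 7828
(equivalently, floor(31315 / 4))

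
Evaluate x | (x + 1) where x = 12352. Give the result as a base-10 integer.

12353

x = 11000001000000 = 12352
x + 1 = 11000001000001
OR    = 11000001000001 = 12353
(x | (x + 1) sets the lowest cleared bit.)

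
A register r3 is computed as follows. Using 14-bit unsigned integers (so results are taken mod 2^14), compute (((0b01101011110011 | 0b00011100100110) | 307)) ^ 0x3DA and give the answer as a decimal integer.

0b01101011110011 = 01101011110011
0b00011100100110 = 00011100100110
→ | → 01111111110111 = 8183
307 = 00000100110011
→ | → 01111111110111 = 8183
0x3DA = 00001111011010
→ ^ → 01110000101101 = 7213

7213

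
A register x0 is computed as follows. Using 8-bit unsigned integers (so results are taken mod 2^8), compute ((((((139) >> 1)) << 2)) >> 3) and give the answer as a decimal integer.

139 = 10001011
→ >> 1 → 01000101 = 69
→ << 2 (mod 2^8) → 00010100 = 20
→ >> 3 → 00000010 = 2

2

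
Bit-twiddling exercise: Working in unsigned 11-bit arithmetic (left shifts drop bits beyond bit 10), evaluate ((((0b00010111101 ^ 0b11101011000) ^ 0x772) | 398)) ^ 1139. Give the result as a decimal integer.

0b00010111101 = 00010111101
0b11101011000 = 11101011000
→ ^ → 11111100101 = 2021
0x772 = 11101110010
→ ^ → 00010010111 = 151
398 = 00110001110
→ | → 00110011111 = 415
1139 = 10001110011
→ ^ → 10111101100 = 1516

1516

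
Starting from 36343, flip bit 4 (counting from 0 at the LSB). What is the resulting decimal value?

x = 1000110111110111
bit 4 is currently 1; toggle it via x ^ (1 << 4) = x ^ 16
→ 1000110111100111 = 36327

36327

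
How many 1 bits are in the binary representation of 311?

6

311 = 100110111
Count the 1s: 1 + 1 + 1 + 1 + 1 + 1 = 6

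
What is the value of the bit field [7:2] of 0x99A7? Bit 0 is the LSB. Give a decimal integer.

41

v = 1001100110100111
Shift right by 2: 10011001101001
Mask low 6 bits: 101001 = 41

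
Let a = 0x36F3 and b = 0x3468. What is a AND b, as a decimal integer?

0x36F3 = 11011011110011
0x3468 = 11010001101000
AND → 11010001100000 = 13408

13408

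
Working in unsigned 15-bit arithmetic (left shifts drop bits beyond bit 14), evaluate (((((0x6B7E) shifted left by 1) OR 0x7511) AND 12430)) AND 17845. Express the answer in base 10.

0x6B7E = 110101101111110
→ shifted left by 1 (mod 2^15) → 101011011111100 = 22268
0x7511 = 111010100010001
→ OR → 111011111111101 = 30717
12430 = 011000010001110
→ AND → 011000010001100 = 12428
17845 = 100010110110101
→ AND → 000000010000100 = 132

132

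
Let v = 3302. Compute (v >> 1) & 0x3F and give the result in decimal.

51

v = 110011100110
Shift right by 1: 11001110011
Mask low 6 bits: 110011 = 51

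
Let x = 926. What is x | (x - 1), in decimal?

x = 1110011110 = 926
x - 1 = 1110011101
OR    = 1110011111 = 927
(x | (x - 1) sets all bits below the lowest set bit.)

927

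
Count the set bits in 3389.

3389 = 110100111101
Count the 1s: 1 + 1 + 1 + 1 + 1 + 1 + 1 + 1 = 8

8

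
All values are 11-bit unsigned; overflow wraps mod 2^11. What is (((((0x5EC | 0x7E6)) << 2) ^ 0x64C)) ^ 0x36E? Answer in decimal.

0x5EC = 10111101100
0x7E6 = 11111100110
→ | → 11111101110 = 2030
→ << 2 (mod 2^11) → 11110111000 = 1976
0x64C = 11001001100
→ ^ → 00111110100 = 500
0x36E = 01101101110
→ ^ → 01010011010 = 666

666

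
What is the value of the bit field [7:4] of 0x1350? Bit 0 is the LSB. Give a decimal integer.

5

v = 1001101010000
Shift right by 4: 100110101
Mask low 4 bits: 0101 = 5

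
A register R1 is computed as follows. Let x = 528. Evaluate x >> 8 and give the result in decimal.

528 = 1000010000
shift right by 8 → 0000000010 = 2
(equivalently, floor(528 / 256))

2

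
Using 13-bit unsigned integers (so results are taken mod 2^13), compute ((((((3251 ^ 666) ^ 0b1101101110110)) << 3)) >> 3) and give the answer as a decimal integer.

351

3251 = 0110010110011
666 = 0001010011010
→ ^ → 0111000101001 = 3625
0b1101101110110 = 1101101110110
→ ^ → 1010101011111 = 5471
→ << 3 (mod 2^13) → 0101011111000 = 2808
→ >> 3 → 0000101011111 = 351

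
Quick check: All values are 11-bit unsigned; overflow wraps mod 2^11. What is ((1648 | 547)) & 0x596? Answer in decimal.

1648 = 11001110000
547 = 01000100011
→ | → 11001110011 = 1651
0x596 = 10110010110
→ & → 10000010010 = 1042

1042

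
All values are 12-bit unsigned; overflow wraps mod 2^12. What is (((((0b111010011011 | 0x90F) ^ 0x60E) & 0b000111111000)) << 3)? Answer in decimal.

0b111010011011 = 111010011011
0x90F = 100100001111
→ | → 111110011111 = 3999
0x60E = 011000001110
→ ^ → 100110010001 = 2449
0b000111111000 = 000111111000
→ & → 000110010000 = 400
→ << 3 (mod 2^12) → 110010000000 = 3200

3200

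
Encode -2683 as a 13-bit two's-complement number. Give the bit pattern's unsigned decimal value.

2683 in 13 bits: 0101001111011
Invert: 1010110000100
Add 1:  1010110000101 = 5509
(Check: 2^13 - 2683 = 8192 - 2683 = 5509.)

5509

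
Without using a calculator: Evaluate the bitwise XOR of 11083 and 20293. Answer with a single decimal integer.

25614

11083 = 010101101001011
20293 = 100111101000101
XOR → 110010000001110 = 25614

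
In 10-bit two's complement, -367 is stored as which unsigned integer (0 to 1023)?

367 in 10 bits: 0101101111
Invert: 1010010000
Add 1:  1010010001 = 657
(Check: 2^10 - 367 = 1024 - 367 = 657.)

657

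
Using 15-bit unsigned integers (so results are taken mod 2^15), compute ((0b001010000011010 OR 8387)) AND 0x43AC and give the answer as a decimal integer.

136

0b001010000011010 = 001010000011010
8387 = 010000011000011
→ OR → 011010011011011 = 13531
0x43AC = 100001110101100
→ AND → 000000010001000 = 136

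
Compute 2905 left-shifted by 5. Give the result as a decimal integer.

92960

2905 = 00000101101011001
shift left by 5 → 10110101100100000 = 92960
(equivalently, 2905 × 2^5 = 2905 × 32)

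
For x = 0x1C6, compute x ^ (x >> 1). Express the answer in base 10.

x = 111000110 = 454
x>>1 = 011100011
XOR  = 100100101 = 293
(x ^ (x >> 1) gives the standard binary-reflected Gray code of x.)

293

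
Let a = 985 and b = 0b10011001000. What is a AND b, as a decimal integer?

985 = 01111011001
b = 10011001000
AND → 00011001000 = 200

200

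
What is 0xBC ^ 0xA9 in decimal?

0xBC = 10111100
0xA9 = 10101001
XOR → 00010101 = 21

21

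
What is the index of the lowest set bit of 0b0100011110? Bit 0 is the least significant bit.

1

0b0100011110 = 100011110
Trailing zeros: 1, so the lowest set bit is bit 1 (value 2).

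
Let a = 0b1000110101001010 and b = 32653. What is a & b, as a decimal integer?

a = 1000110101001010
32653 = 0111111110001101
AND → 0000110100001000 = 3336

3336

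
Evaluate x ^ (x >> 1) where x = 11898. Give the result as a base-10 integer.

14663

x = 10111001111010 = 11898
x>>1 = 01011100111101
XOR  = 11100101000111 = 14663
(x ^ (x >> 1) gives the standard binary-reflected Gray code of x.)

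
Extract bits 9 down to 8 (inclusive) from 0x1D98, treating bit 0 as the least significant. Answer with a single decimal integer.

1

v = 01110110011000
Shift right by 8: 011101
Mask low 2 bits: 01 = 1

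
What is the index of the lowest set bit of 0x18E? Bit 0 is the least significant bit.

1

0x18E = 110001110
Trailing zeros: 1, so the lowest set bit is bit 1 (value 2).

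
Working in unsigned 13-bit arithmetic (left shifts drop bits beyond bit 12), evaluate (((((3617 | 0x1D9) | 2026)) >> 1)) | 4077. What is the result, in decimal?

3617 = 0111000100001
0x1D9 = 0000111011001
→ | → 0111111111001 = 4089
2026 = 0011111101010
→ | → 0111111111011 = 4091
→ >> 1 → 0011111111101 = 2045
4077 = 0111111101101
→ | → 0111111111101 = 4093

4093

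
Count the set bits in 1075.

5

1075 = 10000110011
Count the 1s: 1 + 1 + 1 + 1 + 1 = 5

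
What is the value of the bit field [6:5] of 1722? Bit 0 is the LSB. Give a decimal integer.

1

v = 11010111010
Shift right by 5: 110101
Mask low 2 bits: 01 = 1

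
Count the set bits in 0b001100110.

4

n = 1100110
Count the 1s: 1 + 1 + 1 + 1 = 4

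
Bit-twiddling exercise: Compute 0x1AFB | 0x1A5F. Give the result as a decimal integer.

6911

0x1AFB = 1101011111011
0x1A5F = 1101001011111
 OR → 1101011111111 = 6911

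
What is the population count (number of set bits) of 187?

6

187 = 10111011
Count the 1s: 1 + 1 + 1 + 1 + 1 + 1 = 6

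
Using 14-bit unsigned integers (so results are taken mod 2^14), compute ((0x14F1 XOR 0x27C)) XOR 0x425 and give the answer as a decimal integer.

0x14F1 = 01010011110001
0x27C = 00001001111100
→ XOR → 01011010001101 = 5773
0x425 = 00010000100101
→ XOR → 01001010101000 = 4776

4776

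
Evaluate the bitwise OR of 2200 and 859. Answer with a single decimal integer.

3035

2200 = 100010011000
859 = 001101011011
 OR → 101111011011 = 3035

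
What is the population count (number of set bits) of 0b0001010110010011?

7

n = 1010110010011
Count the 1s: 1 + 1 + 1 + 1 + 1 + 1 + 1 = 7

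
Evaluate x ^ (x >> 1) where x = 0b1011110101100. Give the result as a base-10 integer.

x = 1011110101100 = 6060
x>>1 = 0101111010110
XOR  = 1110001111010 = 7290
(x ^ (x >> 1) gives the standard binary-reflected Gray code of x.)

7290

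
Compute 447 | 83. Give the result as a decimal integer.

447 = 110111111
83 = 001010011
 OR → 111111111 = 511

511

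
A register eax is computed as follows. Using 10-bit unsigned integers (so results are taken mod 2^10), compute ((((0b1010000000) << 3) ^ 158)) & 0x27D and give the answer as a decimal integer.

28

0b1010000000 = 1010000000
→ << 3 (mod 2^10) → 0000000000 = 0
158 = 0010011110
→ ^ → 0010011110 = 158
0x27D = 1001111101
→ & → 0000011100 = 28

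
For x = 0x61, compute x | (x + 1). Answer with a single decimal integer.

99

x = 1100001 = 97
x + 1 = 1100010
OR    = 1100011 = 99
(x | (x + 1) sets the lowest cleared bit.)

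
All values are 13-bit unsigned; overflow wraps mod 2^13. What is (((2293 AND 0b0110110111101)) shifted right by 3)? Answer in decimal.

278

2293 = 0100011110101
0b0110110111101 = 0110110111101
→ AND → 0100010110101 = 2229
→ shifted right by 3 → 0000100010110 = 278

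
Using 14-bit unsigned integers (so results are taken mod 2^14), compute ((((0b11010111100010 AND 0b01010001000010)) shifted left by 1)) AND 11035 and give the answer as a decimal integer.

0b11010111100010 = 11010111100010
0b01010001000010 = 01010001000010
→ AND → 01010001000010 = 5186
→ shifted left by 1 (mod 2^14) → 10100010000100 = 10372
11035 = 10101100011011
→ AND → 10100000000000 = 10240

10240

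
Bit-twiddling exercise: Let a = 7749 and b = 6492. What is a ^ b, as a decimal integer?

1817

7749 = 1111001000101
6492 = 1100101011100
XOR → 0011100011001 = 1817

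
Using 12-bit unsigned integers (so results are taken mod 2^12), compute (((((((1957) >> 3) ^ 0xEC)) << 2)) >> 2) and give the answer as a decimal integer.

1957 = 011110100101
→ >> 3 → 000011110100 = 244
0xEC = 000011101100
→ ^ → 000000011000 = 24
→ << 2 (mod 2^12) → 000001100000 = 96
→ >> 2 → 000000011000 = 24

24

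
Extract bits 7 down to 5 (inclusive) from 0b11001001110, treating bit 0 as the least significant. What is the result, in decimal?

2

v = 11001001110
Shift right by 5: 110010
Mask low 3 bits: 010 = 2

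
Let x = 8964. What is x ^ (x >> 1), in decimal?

x = 10001100000100 = 8964
x>>1 = 01000110000010
XOR  = 11001010000110 = 12934
(x ^ (x >> 1) gives the standard binary-reflected Gray code of x.)

12934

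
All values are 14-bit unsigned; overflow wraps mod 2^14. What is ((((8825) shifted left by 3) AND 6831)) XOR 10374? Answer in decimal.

14862

8825 = 10001001111001
→ shifted left by 3 (mod 2^14) → 01001111001000 = 5064
6831 = 01101010101111
→ AND → 01001010001000 = 4744
10374 = 10100010000110
→ XOR → 11101000001110 = 14862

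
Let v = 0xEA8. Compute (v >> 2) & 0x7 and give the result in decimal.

v = 111010101000
Shift right by 2: 1110101010
Mask low 3 bits: 010 = 2

2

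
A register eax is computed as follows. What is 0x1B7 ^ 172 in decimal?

283

0x1B7 = 110110111
172 = 010101100
XOR → 100011011 = 283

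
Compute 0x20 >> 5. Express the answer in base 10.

0x20 = 100000
shift right by 5 → 000001 = 1
(equivalently, floor(32 / 32))

1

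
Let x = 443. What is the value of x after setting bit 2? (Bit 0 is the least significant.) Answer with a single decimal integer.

x = 000110111011
bit 2 is currently 0; set it via x | (1 << 2) = x | 4
→ 000110111111 = 447

447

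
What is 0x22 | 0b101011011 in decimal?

0x22 = 000100010
b = 101011011
 OR → 101111011 = 379

379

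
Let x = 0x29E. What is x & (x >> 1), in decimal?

14

x = 1010011110 = 670
x>>1 = 0101001111
AND  = 0000001110 = 14
(x & (x >> 1) has a 1 wherever x has two consecutive 1 bits.)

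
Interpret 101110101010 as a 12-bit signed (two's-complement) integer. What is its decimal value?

-1110

pattern = 101110101010 (MSB is 1 ⇒ negative)
Invert: 010001010101, add 1 → 010001010110 = 1110, so the value is -1110.
(Equivalently: 2986 - 2^12 = 2986 - 4096 = -1110.)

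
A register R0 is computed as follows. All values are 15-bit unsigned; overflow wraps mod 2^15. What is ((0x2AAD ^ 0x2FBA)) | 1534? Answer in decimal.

1535

0x2AAD = 010101010101101
0x2FBA = 010111110111010
→ ^ → 000010100010111 = 1303
1534 = 000010111111110
→ | → 000010111111111 = 1535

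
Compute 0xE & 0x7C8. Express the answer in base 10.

0xE = 00000001110
0x7C8 = 11111001000
AND → 00000001000 = 8

8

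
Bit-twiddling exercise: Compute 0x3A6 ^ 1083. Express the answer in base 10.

0x3A6 = 01110100110
1083 = 10000111011
XOR → 11110011101 = 1949

1949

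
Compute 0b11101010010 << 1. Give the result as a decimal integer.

x = 011101010010
shift left by 1 → 111010100100 = 3748
(equivalently, 1874 × 2^1 = 1874 × 2)

3748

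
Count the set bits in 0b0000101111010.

6

n = 101111010
Count the 1s: 1 + 1 + 1 + 1 + 1 + 1 = 6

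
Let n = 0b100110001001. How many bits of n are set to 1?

n = 100110001001
Count the 1s: 1 + 1 + 1 + 1 + 1 = 5

5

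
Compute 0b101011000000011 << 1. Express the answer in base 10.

x = 0101011000000011
shift left by 1 → 1010110000000110 = 44038
(equivalently, 22019 × 2^1 = 22019 × 2)

44038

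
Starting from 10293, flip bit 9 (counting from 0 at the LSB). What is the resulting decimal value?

10805

x = 10100000110101
bit 9 is currently 0; toggle it via x ^ (1 << 9) = x ^ 512
→ 10101000110101 = 10805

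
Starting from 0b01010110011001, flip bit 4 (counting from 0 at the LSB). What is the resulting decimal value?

x = 01010110011001
bit 4 is currently 1; toggle it via x ^ (1 << 4) = x ^ 16
→ 01010110001001 = 5513

5513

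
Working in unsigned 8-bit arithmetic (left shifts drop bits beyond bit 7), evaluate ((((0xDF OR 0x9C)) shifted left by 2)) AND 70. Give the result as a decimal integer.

0xDF = 11011111
0x9C = 10011100
→ OR → 11011111 = 223
→ shifted left by 2 (mod 2^8) → 01111100 = 124
70 = 01000110
→ AND → 01000100 = 68

68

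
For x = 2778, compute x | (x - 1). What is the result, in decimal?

2779

x = 101011011010 = 2778
x - 1 = 101011011001
OR    = 101011011011 = 2779
(x | (x - 1) sets all bits below the lowest set bit.)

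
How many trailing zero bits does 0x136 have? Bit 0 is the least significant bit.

1

0x136 = 100110110
Trailing zeros: 1, so the lowest set bit is bit 1 (value 2).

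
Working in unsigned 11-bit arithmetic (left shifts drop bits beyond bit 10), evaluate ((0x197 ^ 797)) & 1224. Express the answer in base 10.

136

0x197 = 00110010111
797 = 01100011101
→ ^ → 01010001010 = 650
1224 = 10011001000
→ & → 00010001000 = 136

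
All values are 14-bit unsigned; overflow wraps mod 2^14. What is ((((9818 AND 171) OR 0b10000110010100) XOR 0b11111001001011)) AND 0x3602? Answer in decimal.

5632

9818 = 10011001011010
171 = 00000010101011
→ AND → 00000000001010 = 10
0b10000110010100 = 10000110010100
→ OR → 10000110011110 = 8606
0b11111001001011 = 11111001001011
→ XOR → 01111111010101 = 8149
0x3602 = 11011000000010
→ AND → 01011000000000 = 5632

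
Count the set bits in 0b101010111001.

n = 101010111001
Count the 1s: 1 + 1 + 1 + 1 + 1 + 1 + 1 = 7

7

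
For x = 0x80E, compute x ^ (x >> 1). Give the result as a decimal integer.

3081

x = 100000001110 = 2062
x>>1 = 010000000111
XOR  = 110000001001 = 3081
(x ^ (x >> 1) gives the standard binary-reflected Gray code of x.)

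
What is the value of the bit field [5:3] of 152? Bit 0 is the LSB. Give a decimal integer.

v = 10011000
Shift right by 3: 10011
Mask low 3 bits: 011 = 3

3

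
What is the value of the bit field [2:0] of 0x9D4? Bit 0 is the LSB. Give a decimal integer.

4

v = 000100111010100
Shift right by 0: 000100111010100
Mask low 3 bits: 100 = 4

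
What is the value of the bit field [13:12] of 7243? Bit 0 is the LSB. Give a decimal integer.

v = 001110001001011
Shift right by 12: 001
Mask low 2 bits: 01 = 1

1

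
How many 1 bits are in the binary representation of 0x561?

5

0x561 = 10101100001
Count the 1s: 1 + 1 + 1 + 1 + 1 = 5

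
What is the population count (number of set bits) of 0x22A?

4

0x22A = 1000101010
Count the 1s: 1 + 1 + 1 + 1 = 4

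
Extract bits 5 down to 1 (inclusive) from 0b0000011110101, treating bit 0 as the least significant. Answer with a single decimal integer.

26

v = 0000011110101
Shift right by 1: 000001111010
Mask low 5 bits: 11010 = 26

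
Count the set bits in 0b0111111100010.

8

n = 111111100010
Count the 1s: 1 + 1 + 1 + 1 + 1 + 1 + 1 + 1 = 8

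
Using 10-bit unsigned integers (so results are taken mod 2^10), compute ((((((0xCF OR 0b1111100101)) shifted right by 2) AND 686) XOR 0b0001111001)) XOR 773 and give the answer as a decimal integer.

982

0xCF = 0011001111
0b1111100101 = 1111100101
→ OR → 1111101111 = 1007
→ shifted right by 2 → 0011111011 = 251
686 = 1010101110
→ AND → 0010101010 = 170
0b0001111001 = 0001111001
→ XOR → 0011010011 = 211
773 = 1100000101
→ XOR → 1111010110 = 982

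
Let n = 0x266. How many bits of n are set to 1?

5

0x266 = 1001100110
Count the 1s: 1 + 1 + 1 + 1 + 1 = 5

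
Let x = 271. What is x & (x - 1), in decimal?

270

x = 100001111 = 271
x - 1 = 100001110
AND   = 100001110 = 270
(x & (x - 1) clears the lowest set bit of x.)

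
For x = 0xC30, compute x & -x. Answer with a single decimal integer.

16

x = 110000110000 = 3120
-x (two's complement) = …001111010000
AND   = 000000010000 = 16
(x & -x isolates the lowest set bit of x.)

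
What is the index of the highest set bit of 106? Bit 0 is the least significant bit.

106 = 1101010
The topmost 1 is at position 6 (since 2^6 = 64 ≤ 106 < 128).

6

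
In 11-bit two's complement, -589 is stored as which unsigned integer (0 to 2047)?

589 in 11 bits: 01001001101
Invert: 10110110010
Add 1:  10110110011 = 1459
(Check: 2^11 - 589 = 2048 - 589 = 1459.)

1459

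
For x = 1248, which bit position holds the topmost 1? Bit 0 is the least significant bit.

10

1248 = 10011100000
The topmost 1 is at position 10 (since 2^10 = 1024 ≤ 1248 < 2048).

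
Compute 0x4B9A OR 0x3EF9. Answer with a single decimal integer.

32763

0x4B9A = 100101110011010
0x3EF9 = 011111011111001
 OR → 111111111111011 = 32763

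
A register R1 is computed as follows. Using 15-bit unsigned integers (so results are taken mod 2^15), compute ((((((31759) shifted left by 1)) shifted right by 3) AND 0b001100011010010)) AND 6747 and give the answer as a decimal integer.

2050

31759 = 111110000001111
→ shifted left by 1 (mod 2^15) → 111100000011110 = 30750
→ shifted right by 3 → 000111100000011 = 3843
0b001100011010010 = 001100011010010
→ AND → 000100000000010 = 2050
6747 = 001101001011011
→ AND → 000100000000010 = 2050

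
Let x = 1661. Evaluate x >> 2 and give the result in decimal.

415

1661 = 11001111101
shift right by 2 → 00110011111 = 415
(equivalently, floor(1661 / 4))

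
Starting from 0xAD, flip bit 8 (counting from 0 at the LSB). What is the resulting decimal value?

429

x = 0010101101
bit 8 is currently 0; toggle it via x ^ (1 << 8) = x ^ 256
→ 0110101101 = 429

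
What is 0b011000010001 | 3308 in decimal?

3837

a = 011000010001
3308 = 110011101100
 OR → 111011111101 = 3837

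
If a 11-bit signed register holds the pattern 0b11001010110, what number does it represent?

pattern = 11001010110 (MSB is 1 ⇒ negative)
Invert: 00110101001, add 1 → 00110101010 = 426, so the value is -426.
(Equivalently: 1622 - 2^11 = 1622 - 2048 = -426.)

-426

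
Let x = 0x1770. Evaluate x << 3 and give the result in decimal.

48000

0x1770 = 0001011101110000
shift left by 3 → 1011101110000000 = 48000
(equivalently, 6000 × 2^3 = 6000 × 8)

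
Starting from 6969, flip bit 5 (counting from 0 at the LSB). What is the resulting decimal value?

x = 01101100111001
bit 5 is currently 1; toggle it via x ^ (1 << 5) = x ^ 32
→ 01101100011001 = 6937

6937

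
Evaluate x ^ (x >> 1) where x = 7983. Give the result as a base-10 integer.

x = 1111100101111 = 7983
x>>1 = 0111110010111
XOR  = 1000010111000 = 4280
(x ^ (x >> 1) gives the standard binary-reflected Gray code of x.)

4280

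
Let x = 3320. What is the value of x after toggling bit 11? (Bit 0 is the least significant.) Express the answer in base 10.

1272

x = 110011111000
bit 11 is currently 1; toggle it via x ^ (1 << 11) = x ^ 2048
→ 010011111000 = 1272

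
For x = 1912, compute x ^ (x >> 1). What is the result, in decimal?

x = 11101111000 = 1912
x>>1 = 01110111100
XOR  = 10011000100 = 1220
(x ^ (x >> 1) gives the standard binary-reflected Gray code of x.)

1220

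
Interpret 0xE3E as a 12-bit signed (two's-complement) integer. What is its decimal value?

-450

pattern = 111000111110 (MSB is 1 ⇒ negative)
Invert: 000111000001, add 1 → 000111000010 = 450, so the value is -450.
(Equivalently: 3646 - 2^12 = 3646 - 4096 = -450.)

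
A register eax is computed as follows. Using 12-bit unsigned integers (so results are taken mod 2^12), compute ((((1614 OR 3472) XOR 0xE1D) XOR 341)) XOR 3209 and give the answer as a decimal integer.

1614 = 011001001110
3472 = 110110010000
→ OR → 111111011110 = 4062
0xE1D = 111000011101
→ XOR → 000111000011 = 451
341 = 000101010101
→ XOR → 000010010110 = 150
3209 = 110010001001
→ XOR → 110000011111 = 3103

3103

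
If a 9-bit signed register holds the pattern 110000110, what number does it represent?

-122

pattern = 110000110 (MSB is 1 ⇒ negative)
Invert: 001111001, add 1 → 001111010 = 122, so the value is -122.
(Equivalently: 390 - 2^9 = 390 - 512 = -122.)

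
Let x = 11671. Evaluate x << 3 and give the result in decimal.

93368

11671 = 00010110110010111
shift left by 3 → 10110110010111000 = 93368
(equivalently, 11671 × 2^3 = 11671 × 8)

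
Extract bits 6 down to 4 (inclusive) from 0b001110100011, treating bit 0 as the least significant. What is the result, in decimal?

2

v = 001110100011
Shift right by 4: 00111010
Mask low 3 bits: 010 = 2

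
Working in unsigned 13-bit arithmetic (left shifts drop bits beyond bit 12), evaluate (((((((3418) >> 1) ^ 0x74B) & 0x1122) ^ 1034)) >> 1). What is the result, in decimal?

660

3418 = 0110101011010
→ >> 1 → 0011010101101 = 1709
0x74B = 0011101001011
→ ^ → 0000111100110 = 486
0x1122 = 1000100100010
→ & → 0000100100010 = 290
1034 = 0010000001010
→ ^ → 0010100101000 = 1320
→ >> 1 → 0001010010100 = 660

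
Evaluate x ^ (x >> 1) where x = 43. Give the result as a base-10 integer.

x = 101011 = 43
x>>1 = 010101
XOR  = 111110 = 62
(x ^ (x >> 1) gives the standard binary-reflected Gray code of x.)

62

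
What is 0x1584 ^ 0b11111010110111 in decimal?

0x1584 = 01010110000100
b = 11111010110111
XOR → 10101100110011 = 11059

11059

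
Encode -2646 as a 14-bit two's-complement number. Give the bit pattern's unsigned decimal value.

13738

2646 in 14 bits: 00101001010110
Invert: 11010110101001
Add 1:  11010110101010 = 13738
(Check: 2^14 - 2646 = 16384 - 2646 = 13738.)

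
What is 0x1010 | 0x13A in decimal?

4410

0x1010 = 1000000010000
0x13A = 0000100111010
 OR → 1000100111010 = 4410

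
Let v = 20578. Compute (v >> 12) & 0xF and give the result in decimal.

v = 0101000001100010
Shift right by 12: 0101
Mask low 4 bits: 0101 = 5

5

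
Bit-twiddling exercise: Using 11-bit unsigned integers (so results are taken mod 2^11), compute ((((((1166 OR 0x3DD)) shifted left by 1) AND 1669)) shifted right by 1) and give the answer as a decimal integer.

834

1166 = 10010001110
0x3DD = 01111011101
→ OR → 11111011111 = 2015
→ shifted left by 1 (mod 2^11) → 11110111110 = 1982
1669 = 11010000101
→ AND → 11010000100 = 1668
→ shifted right by 1 → 01101000010 = 834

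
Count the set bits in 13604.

13604 = 11010100100100
Count the 1s: 1 + 1 + 1 + 1 + 1 + 1 = 6

6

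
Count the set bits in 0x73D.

0x73D = 11100111101
Count the 1s: 1 + 1 + 1 + 1 + 1 + 1 + 1 + 1 = 8

8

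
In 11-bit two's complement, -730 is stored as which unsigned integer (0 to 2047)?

730 in 11 bits: 01011011010
Invert: 10100100101
Add 1:  10100100110 = 1318
(Check: 2^11 - 730 = 2048 - 730 = 1318.)

1318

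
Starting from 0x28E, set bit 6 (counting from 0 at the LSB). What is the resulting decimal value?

718

x = 1010001110
bit 6 is currently 0; set it via x | (1 << 6) = x | 64
→ 1011001110 = 718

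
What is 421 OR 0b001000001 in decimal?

485

421 = 110100101
b = 001000001
 OR → 111100101 = 485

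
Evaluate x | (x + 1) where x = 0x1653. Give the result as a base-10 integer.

x = 1011001010011 = 5715
x + 1 = 1011001010100
OR    = 1011001010111 = 5719
(x | (x + 1) sets the lowest cleared bit.)

5719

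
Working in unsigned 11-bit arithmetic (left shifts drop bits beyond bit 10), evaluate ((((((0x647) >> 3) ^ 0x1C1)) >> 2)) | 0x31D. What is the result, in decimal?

863

0x647 = 11001000111
→ >> 3 → 00011001000 = 200
0x1C1 = 00111000001
→ ^ → 00100001001 = 265
→ >> 2 → 00001000010 = 66
0x31D = 01100011101
→ | → 01101011111 = 863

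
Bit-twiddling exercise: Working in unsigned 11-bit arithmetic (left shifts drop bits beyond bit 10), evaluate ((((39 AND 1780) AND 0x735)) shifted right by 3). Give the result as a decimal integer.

4

39 = 00000100111
1780 = 11011110100
→ AND → 00000100100 = 36
0x735 = 11100110101
→ AND → 00000100100 = 36
→ shifted right by 3 → 00000000100 = 4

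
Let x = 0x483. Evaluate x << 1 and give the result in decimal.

0x483 = 010010000011
shift left by 1 → 100100000110 = 2310
(equivalently, 1155 × 2^1 = 1155 × 2)

2310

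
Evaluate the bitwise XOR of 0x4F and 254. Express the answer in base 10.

0x4F = 01001111
254 = 11111110
XOR → 10110001 = 177

177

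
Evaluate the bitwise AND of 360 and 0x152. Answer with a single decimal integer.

360 = 101101000
0x152 = 101010010
AND → 101000000 = 320

320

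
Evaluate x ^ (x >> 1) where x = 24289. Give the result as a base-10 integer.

x = 101111011100001 = 24289
x>>1 = 010111101110000
XOR  = 111000110010001 = 29073
(x ^ (x >> 1) gives the standard binary-reflected Gray code of x.)

29073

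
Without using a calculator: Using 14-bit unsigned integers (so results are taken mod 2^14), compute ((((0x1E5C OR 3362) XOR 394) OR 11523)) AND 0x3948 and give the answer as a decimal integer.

0x1E5C = 01111001011100
3362 = 00110100100010
→ OR → 01111101111110 = 8062
394 = 00000110001010
→ XOR → 01111011110100 = 7924
11523 = 10110100000011
→ OR → 11111111110111 = 16375
0x3948 = 11100101001000
→ AND → 11100101000000 = 14656

14656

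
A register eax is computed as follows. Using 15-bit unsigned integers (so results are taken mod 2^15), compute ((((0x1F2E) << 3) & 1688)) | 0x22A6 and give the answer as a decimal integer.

8886

0x1F2E = 001111100101110
→ << 3 (mod 2^15) → 111100101110000 = 31088
1688 = 000011010011000
→ & → 000000000010000 = 16
0x22A6 = 010001010100110
→ | → 010001010110110 = 8886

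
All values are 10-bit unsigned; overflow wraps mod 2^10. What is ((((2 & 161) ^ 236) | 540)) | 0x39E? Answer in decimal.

2 = 0000000010
161 = 0010100001
→ & → 0000000000 = 0
236 = 0011101100
→ ^ → 0011101100 = 236
540 = 1000011100
→ | → 1011111100 = 764
0x39E = 1110011110
→ | → 1111111110 = 1022

1022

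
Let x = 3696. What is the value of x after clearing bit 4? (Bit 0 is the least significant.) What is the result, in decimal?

x = 111001110000
bit 4 is currently 1; clear it via x & ~(1 << 4) = x & ~16
→ 111001100000 = 3680

3680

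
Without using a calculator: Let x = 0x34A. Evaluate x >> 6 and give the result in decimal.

13

0x34A = 1101001010
shift right by 6 → 0000001101 = 13
(equivalently, floor(842 / 64))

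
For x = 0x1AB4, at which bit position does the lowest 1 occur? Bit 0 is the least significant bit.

2

0x1AB4 = 1101010110100
Trailing zeros: 2, so the lowest set bit is bit 2 (value 4).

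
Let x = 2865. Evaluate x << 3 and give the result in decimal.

2865 = 000101100110001
shift left by 3 → 101100110001000 = 22920
(equivalently, 2865 × 2^3 = 2865 × 8)

22920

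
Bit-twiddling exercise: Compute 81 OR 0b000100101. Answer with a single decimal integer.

117

81 = 1010001
b = 0100101
 OR → 1110101 = 117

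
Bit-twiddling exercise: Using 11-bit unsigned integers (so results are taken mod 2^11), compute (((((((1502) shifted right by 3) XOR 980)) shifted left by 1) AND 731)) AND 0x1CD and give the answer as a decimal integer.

200

1502 = 10111011110
→ shifted right by 3 → 00010111011 = 187
980 = 01111010100
→ XOR → 01101101111 = 879
→ shifted left by 1 (mod 2^11) → 11011011110 = 1758
731 = 01011011011
→ AND → 01011011010 = 730
0x1CD = 00111001101
→ AND → 00011001000 = 200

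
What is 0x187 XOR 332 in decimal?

203

0x187 = 110000111
332 = 101001100
XOR → 011001011 = 203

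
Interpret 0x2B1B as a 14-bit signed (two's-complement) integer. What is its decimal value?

-5349

pattern = 10101100011011 (MSB is 1 ⇒ negative)
Invert: 01010011100100, add 1 → 01010011100101 = 5349, so the value is -5349.
(Equivalently: 11035 - 2^14 = 11035 - 16384 = -5349.)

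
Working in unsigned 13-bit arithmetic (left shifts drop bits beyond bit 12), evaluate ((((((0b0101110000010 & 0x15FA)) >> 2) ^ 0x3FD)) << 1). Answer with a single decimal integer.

1850

0b0101110000010 = 0101110000010
0x15FA = 1010111111010
→ & → 0000110000010 = 386
→ >> 2 → 0000001100000 = 96
0x3FD = 0001111111101
→ ^ → 0001110011101 = 925
→ << 1 (mod 2^13) → 0011100111010 = 1850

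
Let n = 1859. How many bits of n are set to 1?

6

1859 = 11101000011
Count the 1s: 1 + 1 + 1 + 1 + 1 + 1 = 6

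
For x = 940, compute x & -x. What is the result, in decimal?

x = 1110101100 = 940
-x (two's complement) = …0001010100
AND   = 0000000100 = 4
(x & -x isolates the lowest set bit of x.)

4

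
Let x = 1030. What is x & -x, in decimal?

x = 10000000110 = 1030
-x (two's complement) = …01111111010
AND   = 00000000010 = 2
(x & -x isolates the lowest set bit of x.)

2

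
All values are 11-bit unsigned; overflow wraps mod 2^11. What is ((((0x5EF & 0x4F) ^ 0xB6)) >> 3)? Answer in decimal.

0x5EF = 10111101111
0x4F = 00001001111
→ & → 00001001111 = 79
0xB6 = 00010110110
→ ^ → 00011111001 = 249
→ >> 3 → 00000011111 = 31

31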